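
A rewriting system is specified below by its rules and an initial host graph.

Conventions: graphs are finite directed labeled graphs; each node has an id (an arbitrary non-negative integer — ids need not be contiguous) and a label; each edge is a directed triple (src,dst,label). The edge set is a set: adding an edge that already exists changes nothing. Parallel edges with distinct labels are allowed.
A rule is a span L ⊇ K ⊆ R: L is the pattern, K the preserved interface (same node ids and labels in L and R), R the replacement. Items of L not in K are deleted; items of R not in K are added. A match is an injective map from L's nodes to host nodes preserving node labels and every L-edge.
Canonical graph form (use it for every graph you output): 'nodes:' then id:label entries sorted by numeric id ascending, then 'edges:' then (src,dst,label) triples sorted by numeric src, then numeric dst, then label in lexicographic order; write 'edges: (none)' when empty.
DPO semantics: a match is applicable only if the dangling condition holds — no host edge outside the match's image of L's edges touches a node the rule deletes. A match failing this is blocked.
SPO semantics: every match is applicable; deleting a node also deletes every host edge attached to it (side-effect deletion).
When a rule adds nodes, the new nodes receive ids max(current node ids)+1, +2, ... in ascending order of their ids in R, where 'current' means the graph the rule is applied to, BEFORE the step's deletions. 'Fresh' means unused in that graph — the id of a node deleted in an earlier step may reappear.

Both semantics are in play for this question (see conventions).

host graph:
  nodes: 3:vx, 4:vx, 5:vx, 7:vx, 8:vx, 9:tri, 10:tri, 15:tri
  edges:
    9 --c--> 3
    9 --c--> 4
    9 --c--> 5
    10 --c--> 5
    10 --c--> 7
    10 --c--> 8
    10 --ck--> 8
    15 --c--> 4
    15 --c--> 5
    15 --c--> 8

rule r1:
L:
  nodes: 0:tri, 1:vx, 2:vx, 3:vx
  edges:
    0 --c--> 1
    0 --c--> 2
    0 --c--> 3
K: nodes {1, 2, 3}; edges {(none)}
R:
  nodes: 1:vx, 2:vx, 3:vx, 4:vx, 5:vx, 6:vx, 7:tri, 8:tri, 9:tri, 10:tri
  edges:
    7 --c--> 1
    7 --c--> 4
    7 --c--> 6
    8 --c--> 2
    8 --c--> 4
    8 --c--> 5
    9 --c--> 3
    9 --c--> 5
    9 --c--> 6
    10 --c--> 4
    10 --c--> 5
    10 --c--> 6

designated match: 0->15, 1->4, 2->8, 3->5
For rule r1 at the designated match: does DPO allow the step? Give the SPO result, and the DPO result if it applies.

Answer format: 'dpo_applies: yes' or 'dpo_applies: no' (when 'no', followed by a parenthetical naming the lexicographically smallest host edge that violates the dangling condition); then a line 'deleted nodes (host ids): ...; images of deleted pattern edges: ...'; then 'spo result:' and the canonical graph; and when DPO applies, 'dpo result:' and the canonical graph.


dpo_applies: yes
deleted nodes (host ids): 15; images of deleted pattern edges: (15,4,c); (15,5,c); (15,8,c)
spo result:
nodes: 3:vx, 4:vx, 5:vx, 7:vx, 8:vx, 9:tri, 10:tri, 16:vx, 17:vx, 18:vx, 19:tri, 20:tri, 21:tri, 22:tri
edges: (9,3,c); (9,4,c); (9,5,c); (10,5,c); (10,7,c); (10,8,c); (10,8,ck); (19,4,c); (19,16,c); (19,18,c); (20,8,c); (20,16,c); (20,17,c); (21,5,c); (21,17,c); (21,18,c); (22,16,c); (22,17,c); (22,18,c)
dpo result:
nodes: 3:vx, 4:vx, 5:vx, 7:vx, 8:vx, 9:tri, 10:tri, 16:vx, 17:vx, 18:vx, 19:tri, 20:tri, 21:tri, 22:tri
edges: (9,3,c); (9,4,c); (9,5,c); (10,5,c); (10,7,c); (10,8,c); (10,8,ck); (19,4,c); (19,16,c); (19,18,c); (20,8,c); (20,16,c); (20,17,c); (21,5,c); (21,17,c); (21,18,c); (22,16,c); (22,17,c); (22,18,c)


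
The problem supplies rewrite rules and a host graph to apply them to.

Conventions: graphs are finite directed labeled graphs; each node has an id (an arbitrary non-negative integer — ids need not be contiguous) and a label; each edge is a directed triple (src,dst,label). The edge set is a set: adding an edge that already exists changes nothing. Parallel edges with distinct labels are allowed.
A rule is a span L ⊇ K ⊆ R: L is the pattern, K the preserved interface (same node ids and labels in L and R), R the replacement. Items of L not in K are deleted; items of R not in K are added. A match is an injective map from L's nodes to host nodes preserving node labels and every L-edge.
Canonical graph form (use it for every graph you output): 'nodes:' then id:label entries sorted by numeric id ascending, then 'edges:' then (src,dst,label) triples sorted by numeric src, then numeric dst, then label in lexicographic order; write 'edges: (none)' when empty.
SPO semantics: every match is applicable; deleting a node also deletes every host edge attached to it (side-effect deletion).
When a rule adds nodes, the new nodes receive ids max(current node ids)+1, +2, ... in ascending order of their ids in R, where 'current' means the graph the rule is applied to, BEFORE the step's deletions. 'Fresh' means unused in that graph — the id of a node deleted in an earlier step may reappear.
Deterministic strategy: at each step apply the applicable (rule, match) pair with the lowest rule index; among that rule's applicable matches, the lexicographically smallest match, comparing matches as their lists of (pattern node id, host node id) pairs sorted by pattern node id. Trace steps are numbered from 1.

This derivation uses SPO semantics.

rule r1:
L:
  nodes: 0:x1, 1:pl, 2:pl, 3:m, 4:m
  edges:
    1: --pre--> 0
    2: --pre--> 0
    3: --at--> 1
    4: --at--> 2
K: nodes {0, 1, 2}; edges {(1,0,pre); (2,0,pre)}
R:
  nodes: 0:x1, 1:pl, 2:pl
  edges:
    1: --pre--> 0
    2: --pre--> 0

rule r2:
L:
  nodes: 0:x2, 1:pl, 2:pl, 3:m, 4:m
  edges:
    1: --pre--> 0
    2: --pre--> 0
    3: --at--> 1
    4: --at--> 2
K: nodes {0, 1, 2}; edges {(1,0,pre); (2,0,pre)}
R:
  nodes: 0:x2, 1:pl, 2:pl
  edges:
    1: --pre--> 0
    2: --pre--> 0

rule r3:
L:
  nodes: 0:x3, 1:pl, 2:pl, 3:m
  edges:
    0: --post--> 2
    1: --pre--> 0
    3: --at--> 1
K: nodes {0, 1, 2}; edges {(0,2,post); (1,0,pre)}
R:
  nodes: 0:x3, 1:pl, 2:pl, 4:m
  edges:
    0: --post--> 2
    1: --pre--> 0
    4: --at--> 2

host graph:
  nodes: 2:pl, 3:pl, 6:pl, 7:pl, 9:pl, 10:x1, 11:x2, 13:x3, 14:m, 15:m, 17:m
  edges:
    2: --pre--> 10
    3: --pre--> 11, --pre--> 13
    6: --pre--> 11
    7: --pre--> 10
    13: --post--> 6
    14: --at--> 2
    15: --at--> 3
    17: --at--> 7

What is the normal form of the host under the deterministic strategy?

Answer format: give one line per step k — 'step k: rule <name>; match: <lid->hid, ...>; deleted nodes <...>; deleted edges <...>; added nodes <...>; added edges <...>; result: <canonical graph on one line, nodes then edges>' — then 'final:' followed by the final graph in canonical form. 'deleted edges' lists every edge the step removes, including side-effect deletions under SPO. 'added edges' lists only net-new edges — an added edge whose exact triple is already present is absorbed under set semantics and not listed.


step 1: rule r1; match: 0->10, 1->2, 2->7, 3->14, 4->17; deleted nodes 14, 17; deleted edges (14,2,at); (17,7,at); added nodes (none); added edges (none); result: nodes: 2:pl, 3:pl, 6:pl, 7:pl, 9:pl, 10:x1, 11:x2, 13:x3, 15:m edges: (2,10,pre); (3,11,pre); (3,13,pre); (6,11,pre); (7,10,pre); (13,6,post); (15,3,at)
step 2: rule r3; match: 0->13, 1->3, 2->6, 3->15; deleted nodes 15; deleted edges (15,3,at); added nodes 16; added edges (16,6,at); result: nodes: 2:pl, 3:pl, 6:pl, 7:pl, 9:pl, 10:x1, 11:x2, 13:x3, 16:m edges: (2,10,pre); (3,11,pre); (3,13,pre); (6,11,pre); (7,10,pre); (13,6,post); (16,6,at)
final:
nodes: 2:pl, 3:pl, 6:pl, 7:pl, 9:pl, 10:x1, 11:x2, 13:x3, 16:m
edges: (2,10,pre); (3,11,pre); (3,13,pre); (6,11,pre); (7,10,pre); (13,6,post); (16,6,at)


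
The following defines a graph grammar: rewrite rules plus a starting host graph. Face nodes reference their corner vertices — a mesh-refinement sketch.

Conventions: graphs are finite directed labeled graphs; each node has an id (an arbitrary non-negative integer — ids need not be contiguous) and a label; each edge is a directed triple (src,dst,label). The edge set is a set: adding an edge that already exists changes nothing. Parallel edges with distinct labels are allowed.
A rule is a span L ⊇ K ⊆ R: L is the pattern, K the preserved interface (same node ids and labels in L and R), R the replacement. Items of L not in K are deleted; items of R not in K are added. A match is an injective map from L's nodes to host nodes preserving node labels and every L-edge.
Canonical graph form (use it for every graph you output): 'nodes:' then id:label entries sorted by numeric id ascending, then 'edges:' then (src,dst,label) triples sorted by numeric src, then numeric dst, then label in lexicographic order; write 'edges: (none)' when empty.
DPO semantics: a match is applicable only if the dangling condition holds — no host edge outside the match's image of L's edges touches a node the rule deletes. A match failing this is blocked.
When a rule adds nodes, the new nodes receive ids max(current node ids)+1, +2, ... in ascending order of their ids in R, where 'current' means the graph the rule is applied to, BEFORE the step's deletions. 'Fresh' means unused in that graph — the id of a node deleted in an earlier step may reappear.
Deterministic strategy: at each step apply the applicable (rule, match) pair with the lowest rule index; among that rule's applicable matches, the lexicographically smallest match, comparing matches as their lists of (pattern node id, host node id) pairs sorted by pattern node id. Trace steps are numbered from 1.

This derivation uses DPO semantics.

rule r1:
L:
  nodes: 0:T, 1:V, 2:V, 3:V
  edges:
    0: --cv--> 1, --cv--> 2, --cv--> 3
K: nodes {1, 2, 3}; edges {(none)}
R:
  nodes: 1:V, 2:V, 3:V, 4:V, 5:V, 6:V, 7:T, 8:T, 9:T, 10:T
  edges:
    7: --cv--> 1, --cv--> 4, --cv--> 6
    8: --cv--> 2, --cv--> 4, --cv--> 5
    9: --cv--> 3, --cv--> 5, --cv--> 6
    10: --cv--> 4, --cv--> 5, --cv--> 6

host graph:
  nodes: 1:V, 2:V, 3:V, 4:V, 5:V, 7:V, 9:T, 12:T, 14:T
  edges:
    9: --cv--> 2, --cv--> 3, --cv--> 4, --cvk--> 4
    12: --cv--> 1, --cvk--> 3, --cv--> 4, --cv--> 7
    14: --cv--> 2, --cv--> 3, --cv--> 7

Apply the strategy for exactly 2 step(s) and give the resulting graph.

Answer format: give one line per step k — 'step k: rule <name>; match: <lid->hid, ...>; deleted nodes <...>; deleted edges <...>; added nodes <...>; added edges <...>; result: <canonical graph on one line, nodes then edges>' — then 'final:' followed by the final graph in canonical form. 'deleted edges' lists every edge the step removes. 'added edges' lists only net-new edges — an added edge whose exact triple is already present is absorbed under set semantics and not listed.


step 1: rule r1; match: 0->14, 1->2, 2->3, 3->7; deleted nodes 14; deleted edges (14,2,cv); (14,3,cv); (14,7,cv); added nodes 15, 16, 17, 18, 19, 20, 21; added edges (18,2,cv); (18,15,cv); (18,17,cv); (19,3,cv); (19,15,cv); (19,16,cv); (20,7,cv); (20,16,cv); (20,17,cv); (21,15,cv); (21,16,cv); (21,17,cv); result: nodes: 1:V, 2:V, 3:V, 4:V, 5:V, 7:V, 9:T, 12:T, 15:V, 16:V, 17:V, 18:T, 19:T, 20:T, 21:T edges: (9,2,cv); (9,3,cv); (9,4,cv); (9,4,cvk); (12,1,cv); (12,3,cvk); (12,4,cv); (12,7,cv); (18,2,cv); (18,15,cv); (18,17,cv); (19,3,cv); (19,15,cv); (19,16,cv); (20,7,cv); (20,16,cv); (20,17,cv); (21,15,cv); (21,16,cv); (21,17,cv)
step 2: rule r1; match: 0->18, 1->2, 2->15, 3->17; deleted nodes 18; deleted edges (18,2,cv); (18,15,cv); (18,17,cv); added nodes 22, 23, 24, 25, 26, 27, 28; added edges (25,2,cv); (25,22,cv); (25,24,cv); (26,15,cv); (26,22,cv); (26,23,cv); (27,17,cv); (27,23,cv); (27,24,cv); (28,22,cv); (28,23,cv); (28,24,cv); result: nodes: 1:V, 2:V, 3:V, 4:V, 5:V, 7:V, 9:T, 12:T, 15:V, 16:V, 17:V, 19:T, 20:T, 21:T, 22:V, 23:V, 24:V, 25:T, 26:T, 27:T, 28:T edges: (9,2,cv); (9,3,cv); (9,4,cv); (9,4,cvk); (12,1,cv); (12,3,cvk); (12,4,cv); (12,7,cv); (19,3,cv); (19,15,cv); (19,16,cv); (20,7,cv); (20,16,cv); (20,17,cv); (21,15,cv); (21,16,cv); (21,17,cv); (25,2,cv); (25,22,cv); (25,24,cv); (26,15,cv); (26,22,cv); (26,23,cv); (27,17,cv); (27,23,cv); (27,24,cv); (28,22,cv); (28,23,cv); (28,24,cv)
final:
nodes: 1:V, 2:V, 3:V, 4:V, 5:V, 7:V, 9:T, 12:T, 15:V, 16:V, 17:V, 19:T, 20:T, 21:T, 22:V, 23:V, 24:V, 25:T, 26:T, 27:T, 28:T
edges: (9,2,cv); (9,3,cv); (9,4,cv); (9,4,cvk); (12,1,cv); (12,3,cvk); (12,4,cv); (12,7,cv); (19,3,cv); (19,15,cv); (19,16,cv); (20,7,cv); (20,16,cv); (20,17,cv); (21,15,cv); (21,16,cv); (21,17,cv); (25,2,cv); (25,22,cv); (25,24,cv); (26,15,cv); (26,22,cv); (26,23,cv); (27,17,cv); (27,23,cv); (27,24,cv); (28,22,cv); (28,23,cv); (28,24,cv)


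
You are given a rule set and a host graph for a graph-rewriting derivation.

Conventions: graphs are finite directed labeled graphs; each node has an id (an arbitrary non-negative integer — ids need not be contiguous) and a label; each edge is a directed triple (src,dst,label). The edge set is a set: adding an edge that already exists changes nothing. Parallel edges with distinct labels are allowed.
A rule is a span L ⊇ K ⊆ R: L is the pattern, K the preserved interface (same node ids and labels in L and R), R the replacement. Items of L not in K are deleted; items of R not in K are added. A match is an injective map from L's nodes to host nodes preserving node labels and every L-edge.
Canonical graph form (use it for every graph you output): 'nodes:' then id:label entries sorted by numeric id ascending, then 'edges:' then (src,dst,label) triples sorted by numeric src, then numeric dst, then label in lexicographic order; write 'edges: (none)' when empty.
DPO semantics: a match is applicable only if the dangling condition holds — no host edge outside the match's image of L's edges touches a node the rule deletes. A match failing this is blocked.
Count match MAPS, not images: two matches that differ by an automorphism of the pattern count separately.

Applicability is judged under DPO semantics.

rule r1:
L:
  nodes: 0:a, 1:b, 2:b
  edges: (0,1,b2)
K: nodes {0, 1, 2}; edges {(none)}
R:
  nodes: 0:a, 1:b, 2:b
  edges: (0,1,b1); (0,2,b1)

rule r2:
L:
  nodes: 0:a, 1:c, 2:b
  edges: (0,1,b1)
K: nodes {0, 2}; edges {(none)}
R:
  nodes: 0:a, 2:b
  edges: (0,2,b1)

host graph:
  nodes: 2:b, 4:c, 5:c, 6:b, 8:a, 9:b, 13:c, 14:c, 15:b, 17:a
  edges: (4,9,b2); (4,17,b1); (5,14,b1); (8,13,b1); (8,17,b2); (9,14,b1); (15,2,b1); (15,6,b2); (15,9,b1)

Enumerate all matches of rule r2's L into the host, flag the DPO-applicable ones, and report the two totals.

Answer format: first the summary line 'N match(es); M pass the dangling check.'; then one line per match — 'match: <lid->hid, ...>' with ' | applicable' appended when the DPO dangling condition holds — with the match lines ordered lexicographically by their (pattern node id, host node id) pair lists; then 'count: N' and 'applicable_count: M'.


4 match(es); 4 pass the dangling check.
match: 0->8, 1->13, 2->2 | applicable
match: 0->8, 1->13, 2->6 | applicable
match: 0->8, 1->13, 2->9 | applicable
match: 0->8, 1->13, 2->15 | applicable
count: 4
applicable_count: 4


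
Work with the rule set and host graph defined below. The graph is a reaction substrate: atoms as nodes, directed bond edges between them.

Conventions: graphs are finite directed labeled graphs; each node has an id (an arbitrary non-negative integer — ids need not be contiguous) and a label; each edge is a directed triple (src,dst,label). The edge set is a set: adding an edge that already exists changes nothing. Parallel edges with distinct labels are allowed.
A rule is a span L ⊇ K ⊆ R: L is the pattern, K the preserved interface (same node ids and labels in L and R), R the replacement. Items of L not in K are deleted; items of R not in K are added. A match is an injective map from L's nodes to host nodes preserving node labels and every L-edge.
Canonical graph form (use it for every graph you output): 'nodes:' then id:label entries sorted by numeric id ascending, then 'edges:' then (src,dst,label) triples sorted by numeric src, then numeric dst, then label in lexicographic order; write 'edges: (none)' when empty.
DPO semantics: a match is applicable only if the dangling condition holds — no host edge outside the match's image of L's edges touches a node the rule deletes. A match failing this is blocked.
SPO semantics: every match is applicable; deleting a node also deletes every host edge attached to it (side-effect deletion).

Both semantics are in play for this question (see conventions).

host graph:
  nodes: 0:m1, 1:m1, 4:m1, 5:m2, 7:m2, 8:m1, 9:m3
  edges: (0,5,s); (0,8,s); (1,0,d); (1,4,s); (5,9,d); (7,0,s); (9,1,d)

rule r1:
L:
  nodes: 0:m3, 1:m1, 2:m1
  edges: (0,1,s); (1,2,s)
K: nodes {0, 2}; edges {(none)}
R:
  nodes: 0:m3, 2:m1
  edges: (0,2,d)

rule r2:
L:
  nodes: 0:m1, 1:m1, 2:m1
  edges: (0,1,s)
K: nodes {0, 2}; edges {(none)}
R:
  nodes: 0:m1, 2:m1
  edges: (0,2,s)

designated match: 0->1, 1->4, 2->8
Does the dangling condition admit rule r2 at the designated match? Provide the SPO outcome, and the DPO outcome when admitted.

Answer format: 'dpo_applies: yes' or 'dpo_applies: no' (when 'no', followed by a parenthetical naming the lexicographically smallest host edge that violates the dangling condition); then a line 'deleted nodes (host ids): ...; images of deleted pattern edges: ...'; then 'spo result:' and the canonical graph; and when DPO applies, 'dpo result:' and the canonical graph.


dpo_applies: yes
deleted nodes (host ids): 4; images of deleted pattern edges: (1,4,s)
spo result:
nodes: 0:m1, 1:m1, 5:m2, 7:m2, 8:m1, 9:m3
edges: (0,5,s); (0,8,s); (1,0,d); (1,8,s); (5,9,d); (7,0,s); (9,1,d)
dpo result:
nodes: 0:m1, 1:m1, 5:m2, 7:m2, 8:m1, 9:m3
edges: (0,5,s); (0,8,s); (1,0,d); (1,8,s); (5,9,d); (7,0,s); (9,1,d)


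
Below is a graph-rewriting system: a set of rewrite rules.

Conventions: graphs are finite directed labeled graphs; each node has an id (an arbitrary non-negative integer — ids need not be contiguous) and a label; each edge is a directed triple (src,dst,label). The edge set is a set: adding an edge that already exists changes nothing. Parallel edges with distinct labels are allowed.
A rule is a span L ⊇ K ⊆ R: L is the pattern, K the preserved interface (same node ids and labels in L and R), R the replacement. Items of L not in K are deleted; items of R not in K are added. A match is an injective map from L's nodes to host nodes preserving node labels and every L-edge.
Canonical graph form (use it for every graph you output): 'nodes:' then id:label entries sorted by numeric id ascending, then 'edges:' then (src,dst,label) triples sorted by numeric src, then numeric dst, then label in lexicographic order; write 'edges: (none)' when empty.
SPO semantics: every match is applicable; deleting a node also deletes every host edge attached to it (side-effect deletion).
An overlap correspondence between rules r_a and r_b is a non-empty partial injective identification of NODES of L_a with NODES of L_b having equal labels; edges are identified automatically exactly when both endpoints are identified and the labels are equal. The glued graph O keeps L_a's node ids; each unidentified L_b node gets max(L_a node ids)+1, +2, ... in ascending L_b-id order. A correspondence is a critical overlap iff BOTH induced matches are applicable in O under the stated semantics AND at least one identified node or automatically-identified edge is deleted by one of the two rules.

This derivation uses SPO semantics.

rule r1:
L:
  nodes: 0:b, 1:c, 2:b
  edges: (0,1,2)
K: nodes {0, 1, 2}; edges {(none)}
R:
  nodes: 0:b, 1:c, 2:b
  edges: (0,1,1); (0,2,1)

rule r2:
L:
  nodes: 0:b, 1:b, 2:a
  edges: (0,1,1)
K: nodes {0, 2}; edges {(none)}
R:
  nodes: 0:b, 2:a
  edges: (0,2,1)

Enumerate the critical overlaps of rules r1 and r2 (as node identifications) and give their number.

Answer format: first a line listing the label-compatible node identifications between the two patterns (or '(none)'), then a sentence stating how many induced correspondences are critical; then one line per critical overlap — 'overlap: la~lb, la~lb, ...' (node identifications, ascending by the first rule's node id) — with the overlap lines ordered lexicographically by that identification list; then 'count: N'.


label-compatible node identifications between L(r1) and L(r2): 0~0, 0~1, 2~0, 2~1
4 of the induced correspondences are critical overlaps of r1 and r2.
overlap: 0~0, 2~1
overlap: 0~1
overlap: 0~1, 2~0
overlap: 2~1
count: 4


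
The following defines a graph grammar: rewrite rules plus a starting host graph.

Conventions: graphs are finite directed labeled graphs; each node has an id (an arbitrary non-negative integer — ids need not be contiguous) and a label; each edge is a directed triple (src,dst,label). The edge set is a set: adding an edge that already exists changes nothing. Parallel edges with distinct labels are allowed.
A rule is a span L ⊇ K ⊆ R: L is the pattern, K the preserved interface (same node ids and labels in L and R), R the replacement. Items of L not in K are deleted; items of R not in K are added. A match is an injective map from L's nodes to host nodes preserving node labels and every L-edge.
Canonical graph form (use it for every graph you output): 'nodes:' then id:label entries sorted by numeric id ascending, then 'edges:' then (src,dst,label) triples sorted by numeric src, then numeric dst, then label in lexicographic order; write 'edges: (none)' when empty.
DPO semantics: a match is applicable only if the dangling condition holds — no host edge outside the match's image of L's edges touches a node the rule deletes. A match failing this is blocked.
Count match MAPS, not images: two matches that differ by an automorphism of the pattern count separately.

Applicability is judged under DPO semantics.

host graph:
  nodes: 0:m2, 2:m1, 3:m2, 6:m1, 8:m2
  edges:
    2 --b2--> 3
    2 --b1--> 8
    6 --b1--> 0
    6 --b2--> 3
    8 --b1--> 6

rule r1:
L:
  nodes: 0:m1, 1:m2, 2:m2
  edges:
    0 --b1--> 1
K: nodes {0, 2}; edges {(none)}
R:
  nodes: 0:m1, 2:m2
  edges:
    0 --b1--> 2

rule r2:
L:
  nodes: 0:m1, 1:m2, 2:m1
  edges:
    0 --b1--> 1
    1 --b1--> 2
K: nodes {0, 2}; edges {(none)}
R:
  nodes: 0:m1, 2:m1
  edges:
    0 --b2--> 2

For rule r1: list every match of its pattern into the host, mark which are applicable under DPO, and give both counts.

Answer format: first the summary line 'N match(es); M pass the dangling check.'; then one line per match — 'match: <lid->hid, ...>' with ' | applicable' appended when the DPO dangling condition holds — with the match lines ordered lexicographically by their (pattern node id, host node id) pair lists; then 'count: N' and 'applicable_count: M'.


4 match(es); 2 pass the dangling check.
match: 0->2, 1->8, 2->0
match: 0->2, 1->8, 2->3
match: 0->6, 1->0, 2->3 | applicable
match: 0->6, 1->0, 2->8 | applicable
count: 4
applicable_count: 2


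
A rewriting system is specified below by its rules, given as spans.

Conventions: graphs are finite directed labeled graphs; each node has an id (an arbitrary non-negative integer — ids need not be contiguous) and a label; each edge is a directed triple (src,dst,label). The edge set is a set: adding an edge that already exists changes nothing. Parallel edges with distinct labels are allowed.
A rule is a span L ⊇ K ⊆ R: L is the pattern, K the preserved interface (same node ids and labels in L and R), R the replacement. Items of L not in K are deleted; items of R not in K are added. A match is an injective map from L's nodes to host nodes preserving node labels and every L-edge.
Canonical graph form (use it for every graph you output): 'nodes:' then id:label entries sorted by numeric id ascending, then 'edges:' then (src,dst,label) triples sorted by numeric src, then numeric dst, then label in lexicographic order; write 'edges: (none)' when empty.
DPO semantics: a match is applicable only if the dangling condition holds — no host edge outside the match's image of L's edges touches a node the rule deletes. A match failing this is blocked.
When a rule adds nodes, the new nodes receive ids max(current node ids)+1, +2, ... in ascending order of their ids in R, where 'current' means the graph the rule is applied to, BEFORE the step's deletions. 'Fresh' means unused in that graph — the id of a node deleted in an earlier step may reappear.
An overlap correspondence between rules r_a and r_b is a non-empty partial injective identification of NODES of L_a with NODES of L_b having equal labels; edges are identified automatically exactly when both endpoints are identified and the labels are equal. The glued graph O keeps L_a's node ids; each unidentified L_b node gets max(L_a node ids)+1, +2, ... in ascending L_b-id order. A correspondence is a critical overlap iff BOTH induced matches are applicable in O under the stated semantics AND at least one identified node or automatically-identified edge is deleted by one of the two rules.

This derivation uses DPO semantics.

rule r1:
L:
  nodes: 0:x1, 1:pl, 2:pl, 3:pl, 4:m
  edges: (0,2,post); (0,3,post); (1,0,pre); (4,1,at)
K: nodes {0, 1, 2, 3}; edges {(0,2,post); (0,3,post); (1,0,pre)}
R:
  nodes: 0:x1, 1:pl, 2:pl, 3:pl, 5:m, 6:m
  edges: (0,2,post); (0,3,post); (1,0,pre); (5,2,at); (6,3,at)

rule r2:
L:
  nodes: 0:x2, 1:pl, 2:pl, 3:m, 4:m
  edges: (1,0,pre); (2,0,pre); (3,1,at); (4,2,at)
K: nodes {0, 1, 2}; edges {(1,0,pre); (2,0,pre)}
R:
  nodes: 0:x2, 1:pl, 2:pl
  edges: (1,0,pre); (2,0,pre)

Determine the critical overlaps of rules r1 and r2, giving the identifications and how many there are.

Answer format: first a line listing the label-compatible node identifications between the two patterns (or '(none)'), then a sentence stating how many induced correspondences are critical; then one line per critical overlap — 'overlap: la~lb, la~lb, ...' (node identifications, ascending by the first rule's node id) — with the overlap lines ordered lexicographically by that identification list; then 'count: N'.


label-compatible node identifications between L(r1) and L(r2): 1~1, 1~2, 2~1, 2~2, 3~1, 3~2, 4~3, 4~4
6 of the induced correspondences are critical overlaps of r1 and r2.
overlap: 1~1, 2~2, 4~3
overlap: 1~1, 3~2, 4~3
overlap: 1~1, 4~3
overlap: 1~2, 2~1, 4~4
overlap: 1~2, 3~1, 4~4
overlap: 1~2, 4~4
count: 6


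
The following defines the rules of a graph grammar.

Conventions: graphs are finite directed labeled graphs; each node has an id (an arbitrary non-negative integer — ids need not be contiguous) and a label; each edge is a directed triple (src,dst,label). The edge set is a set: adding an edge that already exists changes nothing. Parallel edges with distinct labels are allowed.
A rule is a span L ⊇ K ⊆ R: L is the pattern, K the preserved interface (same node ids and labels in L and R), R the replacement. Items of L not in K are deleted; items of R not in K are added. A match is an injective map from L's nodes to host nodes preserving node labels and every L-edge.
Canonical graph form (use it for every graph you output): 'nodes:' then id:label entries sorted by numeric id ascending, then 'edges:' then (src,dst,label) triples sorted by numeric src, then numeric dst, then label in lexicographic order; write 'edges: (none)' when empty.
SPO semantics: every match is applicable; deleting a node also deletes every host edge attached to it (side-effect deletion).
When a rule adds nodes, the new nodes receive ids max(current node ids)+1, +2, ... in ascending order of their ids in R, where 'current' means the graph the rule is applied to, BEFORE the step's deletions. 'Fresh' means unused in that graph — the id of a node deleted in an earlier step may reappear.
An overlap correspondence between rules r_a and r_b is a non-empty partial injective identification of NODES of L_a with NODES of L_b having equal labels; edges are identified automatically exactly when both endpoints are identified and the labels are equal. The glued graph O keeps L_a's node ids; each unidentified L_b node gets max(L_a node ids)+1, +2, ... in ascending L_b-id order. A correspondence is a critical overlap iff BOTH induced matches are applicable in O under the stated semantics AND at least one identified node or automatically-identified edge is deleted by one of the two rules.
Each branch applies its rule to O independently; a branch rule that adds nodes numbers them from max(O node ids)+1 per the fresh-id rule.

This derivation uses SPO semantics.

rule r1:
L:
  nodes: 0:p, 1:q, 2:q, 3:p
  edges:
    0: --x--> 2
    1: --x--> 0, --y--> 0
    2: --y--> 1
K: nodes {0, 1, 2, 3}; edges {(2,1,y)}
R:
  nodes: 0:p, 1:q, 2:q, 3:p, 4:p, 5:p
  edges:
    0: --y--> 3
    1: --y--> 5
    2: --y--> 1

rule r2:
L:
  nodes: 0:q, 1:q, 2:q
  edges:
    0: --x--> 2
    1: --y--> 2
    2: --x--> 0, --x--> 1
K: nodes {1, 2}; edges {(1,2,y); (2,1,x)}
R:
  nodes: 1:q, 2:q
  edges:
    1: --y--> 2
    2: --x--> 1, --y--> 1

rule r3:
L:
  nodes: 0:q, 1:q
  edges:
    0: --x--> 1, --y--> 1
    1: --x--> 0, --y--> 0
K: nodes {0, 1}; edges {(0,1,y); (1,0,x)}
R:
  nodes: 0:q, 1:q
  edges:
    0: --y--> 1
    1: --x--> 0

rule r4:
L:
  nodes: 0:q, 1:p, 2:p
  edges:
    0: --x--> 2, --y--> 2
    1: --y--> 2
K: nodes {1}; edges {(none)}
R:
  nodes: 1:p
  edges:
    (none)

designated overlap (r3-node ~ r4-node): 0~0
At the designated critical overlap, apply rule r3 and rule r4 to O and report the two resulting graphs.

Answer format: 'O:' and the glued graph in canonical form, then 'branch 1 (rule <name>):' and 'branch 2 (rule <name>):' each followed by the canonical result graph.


O:
nodes: 0:q, 1:q, 2:p, 3:p
edges: (0,1,x); (0,1,y); (0,3,x); (0,3,y); (1,0,x); (1,0,y); (2,3,y)
branch 1 (rule r3):
nodes: 0:q, 1:q, 2:p, 3:p
edges: (0,1,y); (0,3,x); (0,3,y); (1,0,x); (2,3,y)
branch 2 (rule r4):
nodes: 1:q, 2:p
edges: (none)


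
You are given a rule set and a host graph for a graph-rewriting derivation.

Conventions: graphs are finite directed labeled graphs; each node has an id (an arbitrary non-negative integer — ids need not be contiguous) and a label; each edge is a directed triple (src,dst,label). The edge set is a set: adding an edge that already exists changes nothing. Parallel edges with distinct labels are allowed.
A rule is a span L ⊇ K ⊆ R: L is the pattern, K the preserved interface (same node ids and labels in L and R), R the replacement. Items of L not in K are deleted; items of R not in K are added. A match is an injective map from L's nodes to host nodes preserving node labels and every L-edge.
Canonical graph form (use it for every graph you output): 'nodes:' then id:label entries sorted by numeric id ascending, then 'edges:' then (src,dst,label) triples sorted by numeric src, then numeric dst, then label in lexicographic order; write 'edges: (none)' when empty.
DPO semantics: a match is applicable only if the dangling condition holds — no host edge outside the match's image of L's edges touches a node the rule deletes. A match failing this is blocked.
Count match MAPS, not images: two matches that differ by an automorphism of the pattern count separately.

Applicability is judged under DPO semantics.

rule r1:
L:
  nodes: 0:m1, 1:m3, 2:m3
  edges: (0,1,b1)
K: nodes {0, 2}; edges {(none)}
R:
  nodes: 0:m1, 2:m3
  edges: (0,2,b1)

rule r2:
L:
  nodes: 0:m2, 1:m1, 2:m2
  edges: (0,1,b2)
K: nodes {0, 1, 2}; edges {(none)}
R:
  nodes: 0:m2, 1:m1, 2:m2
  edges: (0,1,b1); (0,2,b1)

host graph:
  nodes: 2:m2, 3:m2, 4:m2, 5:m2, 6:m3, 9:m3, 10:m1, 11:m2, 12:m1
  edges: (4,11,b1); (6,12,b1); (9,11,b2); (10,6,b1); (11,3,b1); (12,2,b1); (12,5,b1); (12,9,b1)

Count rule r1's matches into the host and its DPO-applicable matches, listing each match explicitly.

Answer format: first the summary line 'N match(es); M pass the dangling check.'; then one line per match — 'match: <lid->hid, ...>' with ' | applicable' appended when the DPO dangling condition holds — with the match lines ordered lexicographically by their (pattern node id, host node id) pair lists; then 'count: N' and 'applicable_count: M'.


2 match(es); 0 pass the dangling check.
match: 0->10, 1->6, 2->9
match: 0->12, 1->9, 2->6
count: 2
applicable_count: 0


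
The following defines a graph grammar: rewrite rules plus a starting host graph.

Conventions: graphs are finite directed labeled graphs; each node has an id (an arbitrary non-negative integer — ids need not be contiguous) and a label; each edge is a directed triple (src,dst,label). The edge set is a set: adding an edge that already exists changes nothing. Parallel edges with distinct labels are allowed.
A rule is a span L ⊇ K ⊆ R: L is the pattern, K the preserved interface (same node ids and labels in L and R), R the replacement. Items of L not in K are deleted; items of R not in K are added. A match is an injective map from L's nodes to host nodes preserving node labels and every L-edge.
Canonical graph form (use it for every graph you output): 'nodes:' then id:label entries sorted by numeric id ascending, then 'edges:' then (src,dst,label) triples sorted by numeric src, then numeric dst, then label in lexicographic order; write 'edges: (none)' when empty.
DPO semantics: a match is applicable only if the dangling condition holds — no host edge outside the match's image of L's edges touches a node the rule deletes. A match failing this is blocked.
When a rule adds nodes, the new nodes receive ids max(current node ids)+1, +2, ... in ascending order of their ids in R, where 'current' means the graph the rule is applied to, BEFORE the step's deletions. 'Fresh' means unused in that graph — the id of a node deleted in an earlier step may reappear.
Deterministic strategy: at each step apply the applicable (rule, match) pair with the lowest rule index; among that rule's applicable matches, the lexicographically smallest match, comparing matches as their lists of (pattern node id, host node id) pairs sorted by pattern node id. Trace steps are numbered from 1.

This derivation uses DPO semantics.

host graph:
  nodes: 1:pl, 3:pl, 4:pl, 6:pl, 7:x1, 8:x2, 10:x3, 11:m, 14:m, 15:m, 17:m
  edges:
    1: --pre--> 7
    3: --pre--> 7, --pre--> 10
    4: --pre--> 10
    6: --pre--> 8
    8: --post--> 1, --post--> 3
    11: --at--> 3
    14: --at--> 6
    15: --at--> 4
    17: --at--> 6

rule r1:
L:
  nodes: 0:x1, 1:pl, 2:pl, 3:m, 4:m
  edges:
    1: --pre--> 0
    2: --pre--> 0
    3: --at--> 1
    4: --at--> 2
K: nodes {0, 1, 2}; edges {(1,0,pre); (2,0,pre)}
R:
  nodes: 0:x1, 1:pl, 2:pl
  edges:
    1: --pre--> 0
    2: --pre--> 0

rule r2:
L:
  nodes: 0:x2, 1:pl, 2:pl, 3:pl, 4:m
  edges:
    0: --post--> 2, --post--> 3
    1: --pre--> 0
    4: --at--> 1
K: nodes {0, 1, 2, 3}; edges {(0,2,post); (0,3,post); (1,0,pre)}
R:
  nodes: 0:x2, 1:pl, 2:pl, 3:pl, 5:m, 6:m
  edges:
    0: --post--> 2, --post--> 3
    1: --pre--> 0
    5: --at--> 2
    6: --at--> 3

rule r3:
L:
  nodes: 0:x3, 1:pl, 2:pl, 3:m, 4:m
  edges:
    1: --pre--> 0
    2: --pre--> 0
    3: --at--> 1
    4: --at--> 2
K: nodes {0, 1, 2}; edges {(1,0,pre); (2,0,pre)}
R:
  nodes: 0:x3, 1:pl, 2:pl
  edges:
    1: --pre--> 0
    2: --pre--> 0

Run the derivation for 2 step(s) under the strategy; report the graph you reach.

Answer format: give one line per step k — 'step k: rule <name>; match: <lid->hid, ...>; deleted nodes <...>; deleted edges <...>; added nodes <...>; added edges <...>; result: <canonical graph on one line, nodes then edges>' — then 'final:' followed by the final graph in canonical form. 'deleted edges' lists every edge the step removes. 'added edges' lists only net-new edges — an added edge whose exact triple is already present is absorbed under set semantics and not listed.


step 1: rule r2; match: 0->8, 1->6, 2->1, 3->3, 4->14; deleted nodes 14; deleted edges (14,6,at); added nodes 18, 19; added edges (18,1,at); (19,3,at); result: nodes: 1:pl, 3:pl, 4:pl, 6:pl, 7:x1, 8:x2, 10:x3, 11:m, 15:m, 17:m, 18:m, 19:m edges: (1,7,pre); (3,7,pre); (3,10,pre); (4,10,pre); (6,8,pre); (8,1,post); (8,3,post); (11,3,at); (15,4,at); (17,6,at); (18,1,at); (19,3,at)
step 2: rule r1; match: 0->7, 1->1, 2->3, 3->18, 4->11; deleted nodes 11, 18; deleted edges (11,3,at); (18,1,at); added nodes (none); added edges (none); result: nodes: 1:pl, 3:pl, 4:pl, 6:pl, 7:x1, 8:x2, 10:x3, 15:m, 17:m, 19:m edges: (1,7,pre); (3,7,pre); (3,10,pre); (4,10,pre); (6,8,pre); (8,1,post); (8,3,post); (15,4,at); (17,6,at); (19,3,at)
final:
nodes: 1:pl, 3:pl, 4:pl, 6:pl, 7:x1, 8:x2, 10:x3, 15:m, 17:m, 19:m
edges: (1,7,pre); (3,7,pre); (3,10,pre); (4,10,pre); (6,8,pre); (8,1,post); (8,3,post); (15,4,at); (17,6,at); (19,3,at)


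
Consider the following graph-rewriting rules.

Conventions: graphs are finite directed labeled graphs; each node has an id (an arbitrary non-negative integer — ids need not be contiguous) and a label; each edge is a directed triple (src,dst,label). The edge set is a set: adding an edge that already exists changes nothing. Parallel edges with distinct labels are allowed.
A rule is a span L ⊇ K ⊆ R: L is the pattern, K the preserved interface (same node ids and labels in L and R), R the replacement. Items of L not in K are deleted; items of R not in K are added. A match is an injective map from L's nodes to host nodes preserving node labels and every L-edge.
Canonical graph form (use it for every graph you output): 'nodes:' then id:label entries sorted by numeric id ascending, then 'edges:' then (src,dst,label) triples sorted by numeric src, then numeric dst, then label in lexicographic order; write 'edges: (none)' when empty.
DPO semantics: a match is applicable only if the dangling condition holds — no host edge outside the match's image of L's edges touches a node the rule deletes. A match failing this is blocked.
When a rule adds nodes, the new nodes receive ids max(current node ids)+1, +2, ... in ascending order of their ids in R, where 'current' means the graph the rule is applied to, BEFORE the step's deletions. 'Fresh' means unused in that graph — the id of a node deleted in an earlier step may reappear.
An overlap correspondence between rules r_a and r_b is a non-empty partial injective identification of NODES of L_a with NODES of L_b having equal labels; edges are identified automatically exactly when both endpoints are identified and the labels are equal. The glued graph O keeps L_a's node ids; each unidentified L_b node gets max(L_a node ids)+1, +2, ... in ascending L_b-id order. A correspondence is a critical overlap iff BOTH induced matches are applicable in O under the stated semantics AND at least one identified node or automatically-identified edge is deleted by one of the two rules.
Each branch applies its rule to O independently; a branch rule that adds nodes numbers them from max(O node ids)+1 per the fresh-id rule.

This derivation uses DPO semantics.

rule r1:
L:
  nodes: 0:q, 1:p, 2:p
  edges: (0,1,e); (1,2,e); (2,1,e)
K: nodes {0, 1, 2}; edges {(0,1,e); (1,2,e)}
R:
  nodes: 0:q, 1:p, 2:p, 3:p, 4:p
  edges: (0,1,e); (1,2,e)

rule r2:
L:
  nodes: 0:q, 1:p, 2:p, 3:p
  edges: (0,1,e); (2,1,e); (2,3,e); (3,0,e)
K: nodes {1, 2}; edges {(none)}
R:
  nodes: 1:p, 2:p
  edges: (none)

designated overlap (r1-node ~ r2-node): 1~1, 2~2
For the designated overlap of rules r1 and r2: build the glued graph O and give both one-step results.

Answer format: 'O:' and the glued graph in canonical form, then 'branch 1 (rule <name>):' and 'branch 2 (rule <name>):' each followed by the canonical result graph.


O:
nodes: 0:q, 1:p, 2:p, 3:q, 4:p
edges: (0,1,e); (1,2,e); (2,1,e); (2,4,e); (3,1,e); (4,3,e)
branch 1 (rule r1):
nodes: 0:q, 1:p, 2:p, 3:q, 4:p, 5:p, 6:p
edges: (0,1,e); (1,2,e); (2,4,e); (3,1,e); (4,3,e)
branch 2 (rule r2):
nodes: 0:q, 1:p, 2:p
edges: (0,1,e); (1,2,e)


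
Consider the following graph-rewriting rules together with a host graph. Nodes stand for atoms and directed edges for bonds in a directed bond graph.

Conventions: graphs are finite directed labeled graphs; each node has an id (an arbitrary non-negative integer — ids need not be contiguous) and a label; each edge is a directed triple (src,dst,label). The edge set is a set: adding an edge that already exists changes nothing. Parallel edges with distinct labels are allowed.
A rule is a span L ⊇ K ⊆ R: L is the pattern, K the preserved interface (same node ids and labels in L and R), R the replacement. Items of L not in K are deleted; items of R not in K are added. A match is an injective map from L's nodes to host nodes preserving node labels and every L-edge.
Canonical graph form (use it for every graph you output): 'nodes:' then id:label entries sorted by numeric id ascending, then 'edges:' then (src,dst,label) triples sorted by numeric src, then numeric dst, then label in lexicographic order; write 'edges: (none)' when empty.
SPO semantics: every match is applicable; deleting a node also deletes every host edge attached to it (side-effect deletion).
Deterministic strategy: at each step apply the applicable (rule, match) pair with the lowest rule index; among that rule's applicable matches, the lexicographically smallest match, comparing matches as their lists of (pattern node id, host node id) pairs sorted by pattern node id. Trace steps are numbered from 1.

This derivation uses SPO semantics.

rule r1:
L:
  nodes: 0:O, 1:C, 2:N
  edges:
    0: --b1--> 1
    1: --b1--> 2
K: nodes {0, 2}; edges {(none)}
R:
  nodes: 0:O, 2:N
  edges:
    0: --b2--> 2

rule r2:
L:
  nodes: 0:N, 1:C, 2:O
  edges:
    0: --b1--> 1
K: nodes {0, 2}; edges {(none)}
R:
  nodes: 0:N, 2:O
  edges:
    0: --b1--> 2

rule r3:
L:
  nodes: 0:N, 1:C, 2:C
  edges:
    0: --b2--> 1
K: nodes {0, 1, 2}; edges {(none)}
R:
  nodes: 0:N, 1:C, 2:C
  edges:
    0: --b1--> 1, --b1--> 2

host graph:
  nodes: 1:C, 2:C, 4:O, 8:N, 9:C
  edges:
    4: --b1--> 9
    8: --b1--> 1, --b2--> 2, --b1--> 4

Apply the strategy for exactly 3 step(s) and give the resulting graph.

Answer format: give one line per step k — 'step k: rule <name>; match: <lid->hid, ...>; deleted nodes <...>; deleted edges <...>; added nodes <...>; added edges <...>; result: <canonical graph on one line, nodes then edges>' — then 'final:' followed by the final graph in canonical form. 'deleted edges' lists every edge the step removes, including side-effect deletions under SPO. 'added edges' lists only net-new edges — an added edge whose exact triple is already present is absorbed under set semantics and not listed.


step 1: rule r2; match: 0->8, 1->1, 2->4; deleted nodes 1; deleted edges (8,1,b1); added nodes (none); added edges (none); result: nodes: 2:C, 4:O, 8:N, 9:C edges: (4,9,b1); (8,2,b2); (8,4,b1)
step 2: rule r3; match: 0->8, 1->2, 2->9; deleted nodes (none); deleted edges (8,2,b2); added nodes (none); added edges (8,2,b1); (8,9,b1); result: nodes: 2:C, 4:O, 8:N, 9:C edges: (4,9,b1); (8,2,b1); (8,4,b1); (8,9,b1)
step 3: rule r2; match: 0->8, 1->2, 2->4; deleted nodes 2; deleted edges (8,2,b1); added nodes (none); added edges (none); result: nodes: 4:O, 8:N, 9:C edges: (4,9,b1); (8,4,b1); (8,9,b1)
final:
nodes: 4:O, 8:N, 9:C
edges: (4,9,b1); (8,4,b1); (8,9,b1)
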